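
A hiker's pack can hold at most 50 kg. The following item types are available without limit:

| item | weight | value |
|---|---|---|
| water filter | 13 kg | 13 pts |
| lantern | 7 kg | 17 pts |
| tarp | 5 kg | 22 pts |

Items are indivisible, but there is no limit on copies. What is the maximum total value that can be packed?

220 pts

Best value-per-unit is tarp at 22/5, and filling with it alone uses weight 10×5=50. No mix of the others beats 10×22 = 220.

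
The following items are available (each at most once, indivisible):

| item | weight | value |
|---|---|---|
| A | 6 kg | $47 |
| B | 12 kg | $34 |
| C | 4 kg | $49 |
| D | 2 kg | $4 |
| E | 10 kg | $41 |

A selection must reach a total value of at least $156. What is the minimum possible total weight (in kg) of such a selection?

Subsets with value ≥ 156, sorted by total weight:
- A+B+C+E: weight 32, value 171
- A+B+C+D+E: weight 34, value 175
Minimum weight: 32 kg.

32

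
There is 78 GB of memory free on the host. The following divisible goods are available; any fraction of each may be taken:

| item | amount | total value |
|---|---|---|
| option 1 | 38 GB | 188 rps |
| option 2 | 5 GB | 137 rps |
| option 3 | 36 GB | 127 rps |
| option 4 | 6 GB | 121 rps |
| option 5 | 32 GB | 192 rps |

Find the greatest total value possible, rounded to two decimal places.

Take in order of value per unit:
- option 2 (137/5 per unit): all 5 → value 137, running total 137.00
- option 4 (121/6 per unit): all 6 → value 121, running total 258.00
- option 5 (192/32 per unit): all 32 → value 192, running total 450.00
- option 1 (188/38 per unit): 35 of 38 → value 35×188/38 = 173.1579, running total 623.16
Total 623.16.

623.16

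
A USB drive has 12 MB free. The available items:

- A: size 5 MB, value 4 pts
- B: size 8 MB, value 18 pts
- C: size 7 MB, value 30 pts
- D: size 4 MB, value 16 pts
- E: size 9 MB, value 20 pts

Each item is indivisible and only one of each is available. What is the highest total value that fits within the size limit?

Check high-value combinations within 12 MB:
- C+D: size 7+4=11, value 30+16=46
- A+C: size 5+7=12, value 4+30=34
- B+D: size 8+4=12, value 18+16=34
- C: size 7, value 30
- A+D: size 5+4=9, value 4+16=20
Best: 46 pts.

46 pts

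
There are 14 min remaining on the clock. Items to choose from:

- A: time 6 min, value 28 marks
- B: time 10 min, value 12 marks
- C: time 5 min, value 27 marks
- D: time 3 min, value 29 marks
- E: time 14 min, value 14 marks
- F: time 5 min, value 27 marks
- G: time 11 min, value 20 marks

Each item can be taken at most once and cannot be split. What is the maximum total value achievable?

84 marks

Check high-value combinations within 14 min:
- A+C+D: time 6+5+3=14, value 28+27+29=84
- A+D+F: time 6+3+5=14, value 28+29+27=84
- C+D+F: time 5+3+5=13, value 27+29+27=83
- A+D: time 6+3=9, value 28+29=57
Best: 84 marks.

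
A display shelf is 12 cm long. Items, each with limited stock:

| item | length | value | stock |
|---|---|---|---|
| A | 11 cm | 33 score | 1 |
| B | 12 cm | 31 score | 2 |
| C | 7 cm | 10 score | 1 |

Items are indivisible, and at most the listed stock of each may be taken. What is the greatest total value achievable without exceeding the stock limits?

33 score

Top feasible selections:
- 1×A: length 11, value 33
- 1×B: length 12, value 31
- 1×C: length 7, value 10
Best: 33 score.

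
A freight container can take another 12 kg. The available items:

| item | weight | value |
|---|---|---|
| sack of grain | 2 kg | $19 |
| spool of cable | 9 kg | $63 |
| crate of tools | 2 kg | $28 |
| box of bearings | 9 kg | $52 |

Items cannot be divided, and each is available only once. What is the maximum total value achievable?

$91

Check high-value combinations within 12 kg:
- spool of cable+crate of tools: weight 9+2=11, value 63+28=91
- sack of grain+spool of cable: weight 2+9=11, value 19+63=82
- crate of tools+box of bearings: weight 2+9=11, value 28+52=80
- sack of grain+box of bearings: weight 2+9=11, value 19+52=71
- spool of cable: weight 9, value 63
Best: $91.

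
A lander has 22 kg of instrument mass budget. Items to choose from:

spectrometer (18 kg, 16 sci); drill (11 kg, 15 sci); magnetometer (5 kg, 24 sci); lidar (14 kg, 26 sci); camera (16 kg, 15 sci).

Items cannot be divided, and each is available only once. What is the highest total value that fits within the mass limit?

Check high-value combinations within 22 kg:
- magnetometer+lidar: mass 5+14=19, value 24+26=50
- drill+magnetometer: mass 11+5=16, value 15+24=39
- magnetometer+camera: mass 5+16=21, value 24+15=39
Best: 50 sci.

50 sci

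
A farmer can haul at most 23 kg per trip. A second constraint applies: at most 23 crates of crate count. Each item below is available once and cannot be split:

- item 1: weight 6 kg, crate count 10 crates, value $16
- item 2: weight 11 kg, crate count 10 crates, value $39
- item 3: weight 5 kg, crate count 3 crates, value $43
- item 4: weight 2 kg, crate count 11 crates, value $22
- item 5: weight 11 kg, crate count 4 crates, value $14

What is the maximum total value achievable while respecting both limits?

$98

Feasible sets respecting both limits:
- item 1+item 2+item 3: weight 22, crate count 23, value 98
- item 2+item 3: weight 16, crate count 13, value 82
- item 3+item 4+item 5: weight 18, crate count 18, value 79
Best: $98.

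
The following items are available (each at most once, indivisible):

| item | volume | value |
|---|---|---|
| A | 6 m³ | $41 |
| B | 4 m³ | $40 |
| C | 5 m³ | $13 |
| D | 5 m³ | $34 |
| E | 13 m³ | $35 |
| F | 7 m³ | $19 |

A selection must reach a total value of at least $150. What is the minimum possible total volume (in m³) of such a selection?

Subsets with value ≥ 150, sorted by total volume:
- A+B+D+E: volume 28, value 150
- A+B+C+D+E: volume 33, value 163
- A+B+D+E+F: volume 35, value 169
- A+B+C+D+E+F: volume 40, value 182
Minimum volume: 28 m³.

28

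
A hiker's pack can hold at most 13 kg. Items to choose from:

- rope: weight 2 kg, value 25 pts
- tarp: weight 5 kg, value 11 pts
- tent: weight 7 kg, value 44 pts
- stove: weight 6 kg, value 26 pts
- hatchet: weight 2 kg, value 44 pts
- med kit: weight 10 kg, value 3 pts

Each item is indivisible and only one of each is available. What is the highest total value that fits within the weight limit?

Check high-value combinations within 13 kg:
- rope+tent+hatchet: weight 2+7+2=11, value 25+44+44=113
- rope+stove+hatchet: weight 2+6+2=10, value 25+26+44=95
- tent+hatchet: weight 7+2=9, value 44+44=88
- tarp+stove+hatchet: weight 5+6+2=13, value 11+26+44=81
Best: 113 pts.

113 pts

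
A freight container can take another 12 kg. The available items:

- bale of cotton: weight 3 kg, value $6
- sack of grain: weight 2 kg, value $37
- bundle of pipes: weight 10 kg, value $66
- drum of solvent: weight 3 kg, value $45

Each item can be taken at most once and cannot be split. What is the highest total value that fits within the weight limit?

Check high-value combinations within 12 kg:
- sack of grain+bundle of pipes: weight 2+10=12, value 37+66=103
- bale of cotton+sack of grain+drum of solvent: weight 3+2+3=8, value 6+37+45=88
- sack of grain+drum of solvent: weight 2+3=5, value 37+45=82
- bundle of pipes: weight 10, value 66
- bale of cotton+drum of solvent: weight 3+3=6, value 6+45=51
Best: $103.

$103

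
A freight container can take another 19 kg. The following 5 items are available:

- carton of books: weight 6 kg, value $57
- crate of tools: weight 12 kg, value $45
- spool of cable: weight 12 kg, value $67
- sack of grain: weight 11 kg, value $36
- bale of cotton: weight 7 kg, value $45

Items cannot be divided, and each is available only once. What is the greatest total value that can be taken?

Check high-value combinations within 19 kg:
- carton of books+spool of cable: weight 6+12=18, value 57+67=124
- spool of cable+bale of cotton: weight 12+7=19, value 67+45=112
- carton of books+bale of cotton: weight 6+7=13, value 57+45=102
Best: $124.

$124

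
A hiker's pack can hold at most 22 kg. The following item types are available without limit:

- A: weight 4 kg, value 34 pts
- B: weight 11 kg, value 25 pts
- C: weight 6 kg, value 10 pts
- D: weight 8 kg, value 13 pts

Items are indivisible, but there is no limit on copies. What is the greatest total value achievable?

Best value-per-unit is A at 34/4, and filling with it alone uses weight 5×4=20. No mix of the others beats 5×34 = 170.

170 pts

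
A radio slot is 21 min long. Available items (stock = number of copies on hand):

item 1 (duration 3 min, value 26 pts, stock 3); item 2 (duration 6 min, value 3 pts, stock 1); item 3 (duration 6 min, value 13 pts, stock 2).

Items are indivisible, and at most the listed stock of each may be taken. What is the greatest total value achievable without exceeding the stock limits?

Best selections within duration 21 and stock limits:
- 3×item 1 + 2×item 3: duration 21, value 104
- 3×item 1 + 1×item 2 + 1×item 3: duration 21, value 94
Best: 104 pts.

104 pts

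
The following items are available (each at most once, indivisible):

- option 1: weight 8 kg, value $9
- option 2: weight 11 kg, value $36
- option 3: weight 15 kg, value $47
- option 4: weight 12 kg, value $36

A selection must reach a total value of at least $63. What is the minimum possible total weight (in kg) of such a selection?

Subsets with value ≥ 63, sorted by total weight:
- option 2+option 4: weight 23, value 72
- option 2+option 3: weight 26, value 83
- option 3+option 4: weight 27, value 83
- option 1+option 2+option 4: weight 31, value 81
Minimum weight: 23 kg.

23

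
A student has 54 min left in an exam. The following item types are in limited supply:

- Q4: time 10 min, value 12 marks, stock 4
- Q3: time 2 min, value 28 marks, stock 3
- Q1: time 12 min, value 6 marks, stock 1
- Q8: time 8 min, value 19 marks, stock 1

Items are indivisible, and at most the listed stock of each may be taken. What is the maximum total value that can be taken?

Best selections within time 54 and stock limits:
- 4×Q4 + 3×Q3 + 1×Q8: time 54, value 151
- 3×Q4 + 3×Q3 + 1×Q8: time 44, value 139
Best: 151 marks.

151 marks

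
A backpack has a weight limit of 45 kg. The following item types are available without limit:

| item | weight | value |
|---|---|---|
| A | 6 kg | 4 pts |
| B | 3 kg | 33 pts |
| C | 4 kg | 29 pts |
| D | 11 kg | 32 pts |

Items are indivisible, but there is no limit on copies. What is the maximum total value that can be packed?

Best value-per-unit is B at 33/3, and filling with it alone uses weight 15×3=45. No mix of the others beats 15×33 = 495.

495 pts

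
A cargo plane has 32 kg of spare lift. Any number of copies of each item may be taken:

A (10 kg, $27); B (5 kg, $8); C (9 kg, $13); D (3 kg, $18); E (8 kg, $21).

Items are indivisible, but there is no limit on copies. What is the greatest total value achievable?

Best value-per-unit is D at 18/3, and filling with it alone uses weight 10×3=30. No mix of the others beats 10×18 = 180.

$180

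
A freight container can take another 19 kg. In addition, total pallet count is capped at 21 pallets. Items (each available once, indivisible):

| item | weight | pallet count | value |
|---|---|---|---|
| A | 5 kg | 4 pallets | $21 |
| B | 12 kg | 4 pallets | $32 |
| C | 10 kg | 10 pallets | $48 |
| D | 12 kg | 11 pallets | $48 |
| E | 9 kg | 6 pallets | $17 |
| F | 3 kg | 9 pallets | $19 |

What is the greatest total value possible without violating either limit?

Feasible sets respecting both limits:
- A+C: weight 15, pallet count 14, value 69
- A+D: weight 17, pallet count 15, value 69
- C+F: weight 13, pallet count 19, value 67
- D+F: weight 15, pallet count 20, value 67
Best: $69.

$69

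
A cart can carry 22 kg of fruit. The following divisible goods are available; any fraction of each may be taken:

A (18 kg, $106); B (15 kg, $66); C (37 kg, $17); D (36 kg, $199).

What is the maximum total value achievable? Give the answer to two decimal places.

Take in order of value per unit:
- A (106/18 per unit): all 18 → value 106, running total 106.00
- D (199/36 per unit): 4 of 36 → value 4×199/36 = 22.1111, running total 128.11
Total 128.11.

128.11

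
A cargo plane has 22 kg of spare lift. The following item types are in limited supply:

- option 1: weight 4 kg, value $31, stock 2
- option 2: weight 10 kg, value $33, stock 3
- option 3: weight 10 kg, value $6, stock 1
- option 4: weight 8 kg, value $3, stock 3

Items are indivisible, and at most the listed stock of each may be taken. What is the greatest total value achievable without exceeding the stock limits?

$95

Best selections within weight 22 and stock limits:
- 2×option 1 + 1×option 2: weight 18, value 95
- 2×option 1 + 1×option 3: weight 18, value 68
Best: $95.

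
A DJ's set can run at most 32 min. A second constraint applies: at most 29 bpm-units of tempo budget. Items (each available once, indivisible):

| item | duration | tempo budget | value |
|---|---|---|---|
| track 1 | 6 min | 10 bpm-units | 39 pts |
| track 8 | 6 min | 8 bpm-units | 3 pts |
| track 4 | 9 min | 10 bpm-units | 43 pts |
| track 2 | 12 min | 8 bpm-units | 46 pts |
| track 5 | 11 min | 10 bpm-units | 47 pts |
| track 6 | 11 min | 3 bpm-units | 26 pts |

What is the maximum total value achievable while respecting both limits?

Feasible sets respecting both limits:
- track 4+track 2+track 5: duration 32, tempo budget 28, value 136
- track 1+track 2+track 5: duration 29, tempo budget 28, value 132
- track 1+track 4+track 2: duration 27, tempo budget 28, value 128
- track 4+track 5+track 6: duration 31, tempo budget 23, value 116
Best: 136 pts.

136 pts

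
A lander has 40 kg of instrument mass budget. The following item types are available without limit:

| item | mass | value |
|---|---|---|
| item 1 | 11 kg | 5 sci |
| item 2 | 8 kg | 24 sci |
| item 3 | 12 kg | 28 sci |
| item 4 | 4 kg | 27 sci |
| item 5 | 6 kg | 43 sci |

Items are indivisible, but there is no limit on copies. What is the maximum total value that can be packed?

Best value-per-unit is item 5 at 43/6; filling with it alone gives 6×43 = 258.
Optimal mix: 1×item 4 + 6×item 5 → mass 40, value 285.

285 sci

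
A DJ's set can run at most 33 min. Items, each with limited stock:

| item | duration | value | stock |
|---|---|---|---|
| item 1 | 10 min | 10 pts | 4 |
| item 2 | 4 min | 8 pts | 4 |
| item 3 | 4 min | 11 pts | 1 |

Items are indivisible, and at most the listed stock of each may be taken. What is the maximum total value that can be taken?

53 pts

Top feasible selections:
- 1×item 1 + 4×item 2 + 1×item 3: duration 30, value 53
- 2×item 1 + 2×item 2 + 1×item 3: duration 32, value 47
- 1×item 1 + 3×item 2 + 1×item 3: duration 26, value 45
Best: 53 pts.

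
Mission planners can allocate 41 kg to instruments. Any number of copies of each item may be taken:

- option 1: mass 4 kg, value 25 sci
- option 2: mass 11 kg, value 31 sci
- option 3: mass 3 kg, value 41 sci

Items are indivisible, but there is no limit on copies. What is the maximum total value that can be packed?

533 sci

Best value-per-unit is option 3 at 41/3, and filling with it alone uses mass 13×3=39. No mix of the others beats 13×41 = 533.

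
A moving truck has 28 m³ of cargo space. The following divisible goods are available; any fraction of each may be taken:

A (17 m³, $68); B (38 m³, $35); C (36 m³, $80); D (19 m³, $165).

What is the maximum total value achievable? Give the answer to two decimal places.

Take in order of value per unit:
- D (165/19 per unit): all 19 → value 165, running total 165.00
- A (68/17 per unit): 9 of 17 → value 9×68/17 = 36.0000, running total 201.00
Total 201.00.

201.00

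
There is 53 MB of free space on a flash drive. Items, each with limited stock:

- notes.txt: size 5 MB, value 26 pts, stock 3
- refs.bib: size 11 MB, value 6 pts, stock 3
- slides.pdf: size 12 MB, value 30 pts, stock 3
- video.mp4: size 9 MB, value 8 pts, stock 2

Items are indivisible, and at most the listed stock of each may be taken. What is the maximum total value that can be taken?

Top feasible selections:
- 3×notes.txt + 3×slides.pdf: size 51, value 168
- 3×notes.txt + 2×slides.pdf + 1×video.mp4: size 48, value 146
- 3×notes.txt + 1×refs.bib + 2×slides.pdf: size 50, value 144
- 2×notes.txt + 3×slides.pdf: size 46, value 142
Best: 168 pts.

168 pts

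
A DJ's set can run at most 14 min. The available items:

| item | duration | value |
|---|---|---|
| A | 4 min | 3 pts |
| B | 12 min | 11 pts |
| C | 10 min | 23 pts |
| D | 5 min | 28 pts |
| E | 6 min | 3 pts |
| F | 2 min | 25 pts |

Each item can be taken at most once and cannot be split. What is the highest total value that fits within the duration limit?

Check high-value combinations within 14 min:
- A+D+F: duration 4+5+2=11, value 3+28+25=56
- D+E+F: duration 5+6+2=13, value 28+3+25=56
- D+F: duration 5+2=7, value 28+25=53
Best: 56 pts.

56 pts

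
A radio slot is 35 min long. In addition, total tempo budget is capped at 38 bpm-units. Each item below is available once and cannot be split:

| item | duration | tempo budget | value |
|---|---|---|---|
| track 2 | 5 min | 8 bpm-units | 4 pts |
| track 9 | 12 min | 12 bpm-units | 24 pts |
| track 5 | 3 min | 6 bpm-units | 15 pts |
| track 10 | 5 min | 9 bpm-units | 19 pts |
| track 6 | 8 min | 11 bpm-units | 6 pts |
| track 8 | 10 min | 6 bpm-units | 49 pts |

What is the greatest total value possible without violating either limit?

Feasible sets respecting both limits:
- track 9+track 5+track 10+track 8: duration 30, tempo budget 33, value 107
- track 9+track 10+track 6+track 8: duration 35, tempo budget 38, value 98
- track 2+track 9+track 10+track 8: duration 32, tempo budget 35, value 96
Best: 107 pts.

107 pts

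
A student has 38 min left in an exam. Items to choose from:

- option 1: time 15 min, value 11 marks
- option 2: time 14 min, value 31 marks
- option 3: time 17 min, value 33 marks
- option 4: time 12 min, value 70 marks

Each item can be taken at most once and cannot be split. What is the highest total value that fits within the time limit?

Check high-value combinations within 38 min:
- option 3+option 4: time 17+12=29, value 33+70=103
- option 2+option 4: time 14+12=26, value 31+70=101
- option 1+option 4: time 15+12=27, value 11+70=81
Best: 103 marks.

103 marks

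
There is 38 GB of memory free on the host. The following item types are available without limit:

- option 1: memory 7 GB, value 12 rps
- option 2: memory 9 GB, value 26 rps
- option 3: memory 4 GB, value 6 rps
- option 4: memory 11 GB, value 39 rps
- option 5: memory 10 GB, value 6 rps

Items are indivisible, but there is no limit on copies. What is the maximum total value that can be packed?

Best value-per-unit is option 4 at 39/11; filling with it alone gives 3×39 = 117.
Optimal mix: 1×option 3 + 3×option 4 → memory 37, value 123.

123 rps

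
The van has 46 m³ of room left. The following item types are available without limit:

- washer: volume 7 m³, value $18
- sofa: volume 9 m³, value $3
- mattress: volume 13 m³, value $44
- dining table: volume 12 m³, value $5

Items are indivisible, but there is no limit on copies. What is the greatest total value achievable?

Best value-per-unit is mattress at 44/13; filling with it alone gives 3×44 = 132.
Optimal mix: 1×washer + 3×mattress → volume 46, value 150.

$150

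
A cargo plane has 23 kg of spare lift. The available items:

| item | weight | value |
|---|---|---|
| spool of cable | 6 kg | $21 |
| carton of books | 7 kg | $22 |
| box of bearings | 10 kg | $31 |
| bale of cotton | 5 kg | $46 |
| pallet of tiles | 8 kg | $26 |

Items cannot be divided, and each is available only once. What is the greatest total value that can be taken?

Check high-value combinations within 23 kg:
- box of bearings+bale of cotton+pallet of tiles: weight 10+5+8=23, value 31+46+26=103
- carton of books+box of bearings+bale of cotton: weight 7+10+5=22, value 22+31+46=99
- spool of cable+box of bearings+bale of cotton: weight 6+10+5=21, value 21+31+46=98
- carton of books+bale of cotton+pallet of tiles: weight 7+5+8=20, value 22+46+26=94
- spool of cable+bale of cotton+pallet of tiles: weight 6+5+8=19, value 21+46+26=93
Best: $103.

$103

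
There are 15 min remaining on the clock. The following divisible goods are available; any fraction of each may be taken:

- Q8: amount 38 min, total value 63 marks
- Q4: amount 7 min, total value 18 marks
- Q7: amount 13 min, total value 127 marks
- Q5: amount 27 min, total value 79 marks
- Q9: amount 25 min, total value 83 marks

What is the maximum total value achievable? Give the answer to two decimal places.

Take in order of value per unit:
- Q7 (127/13 per unit): all 13 → value 127, running total 127.00
- Q9 (83/25 per unit): 2 of 25 → value 2×83/25 = 6.6400, running total 133.64
Total 133.64.

133.64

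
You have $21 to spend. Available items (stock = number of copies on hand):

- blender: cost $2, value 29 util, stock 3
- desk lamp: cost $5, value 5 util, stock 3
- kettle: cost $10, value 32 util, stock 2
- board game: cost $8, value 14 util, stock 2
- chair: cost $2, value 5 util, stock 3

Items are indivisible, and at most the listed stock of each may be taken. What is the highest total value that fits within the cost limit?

Best selections within cost 21 and stock limits:
- 3×blender + 1×kettle + 2×chair: cost 20, value 129
- 3×blender + 1×kettle + 1×chair: cost 18, value 124
Best: 129 util.

129 util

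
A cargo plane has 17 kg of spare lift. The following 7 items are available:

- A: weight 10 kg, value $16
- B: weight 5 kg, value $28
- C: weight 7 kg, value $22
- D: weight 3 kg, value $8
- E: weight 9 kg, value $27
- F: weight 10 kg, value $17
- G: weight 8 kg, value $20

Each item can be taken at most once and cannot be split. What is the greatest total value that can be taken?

$63

Check high-value combinations within 17 kg:
- B+D+E: weight 5+3+9=17, value 28+8+27=63
- B+C+D: weight 5+7+3=15, value 28+22+8=58
- B+D+G: weight 5+3+8=16, value 28+8+20=56
Best: $63.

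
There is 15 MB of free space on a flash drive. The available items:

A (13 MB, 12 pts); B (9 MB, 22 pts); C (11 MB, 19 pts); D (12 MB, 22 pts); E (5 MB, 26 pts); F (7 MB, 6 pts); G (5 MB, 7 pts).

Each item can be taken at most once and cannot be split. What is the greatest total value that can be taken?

This is a 0/1 knapsack; check combinations near the capacity.
- B+E: size 9+5=14, value 22+26=48
- E+G: size 5+5=10, value 26+7=33
- E+F: size 5+7=12, value 26+6=32
- B+G: size 9+5=14, value 22+7=29
Best: 48 pts.

48 pts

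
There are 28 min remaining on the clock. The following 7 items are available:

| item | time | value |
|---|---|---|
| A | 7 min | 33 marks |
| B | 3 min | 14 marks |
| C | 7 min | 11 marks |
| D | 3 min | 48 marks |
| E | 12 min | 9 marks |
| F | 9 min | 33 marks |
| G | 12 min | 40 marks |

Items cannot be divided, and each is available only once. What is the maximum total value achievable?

Check high-value combinations within 28 min:
- A+B+D+G: time 7+3+3+12=25, value 33+14+48+40=135
- B+D+F+G: time 3+3+9+12=27, value 14+48+33+40=135
- A+B+D+F: time 7+3+3+9=22, value 33+14+48+33=128
- A+C+D+F: time 7+7+3+9=26, value 33+11+48+33=125
Best: 135 marks.

135 marks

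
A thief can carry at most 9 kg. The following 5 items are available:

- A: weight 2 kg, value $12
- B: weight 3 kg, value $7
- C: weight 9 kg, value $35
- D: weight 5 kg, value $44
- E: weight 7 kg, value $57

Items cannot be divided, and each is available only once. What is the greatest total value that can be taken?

$69

Check high-value combinations within 9 kg:
- A+E: weight 2+7=9, value 12+57=69
- E: weight 7, value 57
- A+D: weight 2+5=7, value 12+44=56
- B+D: weight 3+5=8, value 7+44=51
Best: $69.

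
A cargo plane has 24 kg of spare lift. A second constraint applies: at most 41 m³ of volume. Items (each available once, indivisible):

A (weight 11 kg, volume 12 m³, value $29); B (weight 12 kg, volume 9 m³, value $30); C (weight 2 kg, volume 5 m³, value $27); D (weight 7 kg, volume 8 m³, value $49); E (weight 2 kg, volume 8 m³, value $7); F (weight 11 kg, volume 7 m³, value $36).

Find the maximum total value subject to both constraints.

$119

Feasible sets respecting both limits:
- C+D+E+F: weight 22, volume 28, value 119
- B+C+D+E: weight 23, volume 30, value 113
- A+C+D+E: weight 22, volume 33, value 112
Best: $119.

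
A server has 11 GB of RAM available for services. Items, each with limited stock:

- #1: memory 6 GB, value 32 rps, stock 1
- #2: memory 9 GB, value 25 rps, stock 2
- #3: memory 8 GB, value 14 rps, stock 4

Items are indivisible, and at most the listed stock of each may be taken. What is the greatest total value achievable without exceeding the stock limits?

Top feasible selections:
- 1×#1: memory 6, value 32
- 1×#2: memory 9, value 25
Best: 32 rps.

32 rps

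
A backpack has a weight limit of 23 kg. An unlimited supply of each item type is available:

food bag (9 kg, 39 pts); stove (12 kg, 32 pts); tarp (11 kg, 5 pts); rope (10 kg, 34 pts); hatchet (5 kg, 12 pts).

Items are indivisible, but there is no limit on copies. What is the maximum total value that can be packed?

Best value-per-unit is food bag at 39/9; filling with it alone gives 2×39 = 78.
Optimal mix: 2×food bag + 1×hatchet → weight 23, value 90.

90 pts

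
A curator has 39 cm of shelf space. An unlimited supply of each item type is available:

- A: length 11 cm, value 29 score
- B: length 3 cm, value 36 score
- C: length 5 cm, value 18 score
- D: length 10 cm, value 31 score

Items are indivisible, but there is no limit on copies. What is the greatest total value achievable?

468 score

Best value-per-unit is B at 36/3, and filling with it alone uses length 13×3=39. No mix of the others beats 13×36 = 468.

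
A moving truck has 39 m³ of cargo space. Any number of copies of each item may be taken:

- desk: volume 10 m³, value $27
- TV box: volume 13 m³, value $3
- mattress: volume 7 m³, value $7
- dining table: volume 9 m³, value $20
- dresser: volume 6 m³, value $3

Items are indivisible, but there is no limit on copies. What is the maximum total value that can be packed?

$101

Best value-per-unit is desk at 27/10; filling with it alone gives 3×27 = 81.
Optimal mix: 3×desk + 1×dining table → volume 39, value 101.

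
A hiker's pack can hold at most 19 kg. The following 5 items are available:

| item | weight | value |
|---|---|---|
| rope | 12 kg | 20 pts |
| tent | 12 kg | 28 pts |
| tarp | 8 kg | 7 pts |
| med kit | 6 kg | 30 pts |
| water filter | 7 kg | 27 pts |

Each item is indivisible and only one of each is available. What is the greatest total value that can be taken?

58 pts

Check high-value combinations within 19 kg:
- tent+med kit: weight 12+6=18, value 28+30=58
- med kit+water filter: weight 6+7=13, value 30+27=57
- tent+water filter: weight 12+7=19, value 28+27=55
Best: 58 pts.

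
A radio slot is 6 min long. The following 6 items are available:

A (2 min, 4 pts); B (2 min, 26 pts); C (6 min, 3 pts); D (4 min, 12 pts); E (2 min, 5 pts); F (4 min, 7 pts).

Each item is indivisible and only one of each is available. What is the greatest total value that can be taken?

38 pts

Check high-value combinations within 6 min:
- B+D: duration 2+4=6, value 26+12=38
- A+B+E: duration 2+2+2=6, value 4+26+5=35
- B+F: duration 2+4=6, value 26+7=33
Best: 38 pts.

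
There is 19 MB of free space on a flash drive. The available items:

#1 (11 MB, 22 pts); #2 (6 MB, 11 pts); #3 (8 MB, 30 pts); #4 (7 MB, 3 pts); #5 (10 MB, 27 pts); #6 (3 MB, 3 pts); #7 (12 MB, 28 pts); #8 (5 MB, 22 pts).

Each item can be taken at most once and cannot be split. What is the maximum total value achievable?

63 pts

Check high-value combinations within 19 MB:
- #2+#3+#8: size 6+8+5=19, value 11+30+22=63
- #3+#5: size 8+10=18, value 30+27=57
- #3+#6+#8: size 8+3+5=16, value 30+3+22=55
- #3+#8: size 8+5=13, value 30+22=52
Best: 63 pts.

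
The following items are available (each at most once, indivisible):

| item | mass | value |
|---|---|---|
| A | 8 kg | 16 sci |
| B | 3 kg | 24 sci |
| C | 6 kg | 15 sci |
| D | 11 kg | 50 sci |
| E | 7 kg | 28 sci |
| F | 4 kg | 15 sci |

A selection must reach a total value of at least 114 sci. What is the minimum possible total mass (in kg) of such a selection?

25

Subsets with value ≥ 114, sorted by total mass:
- B+D+E+F: mass 25, value 117
- B+C+D+E: mass 27, value 117
- A+B+D+E: mass 29, value 118
- B+C+D+E+F: mass 31, value 132
Minimum mass: 25 kg.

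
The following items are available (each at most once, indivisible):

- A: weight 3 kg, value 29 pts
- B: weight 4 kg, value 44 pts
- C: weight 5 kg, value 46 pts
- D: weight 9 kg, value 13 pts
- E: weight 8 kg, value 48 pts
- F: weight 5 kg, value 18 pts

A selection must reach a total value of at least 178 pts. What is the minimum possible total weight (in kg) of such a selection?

25

Subsets with value ≥ 178, sorted by total weight:
- A+B+C+E+F: weight 25, value 185
- A+B+C+D+E: weight 29, value 180
- A+B+C+D+E+F: weight 34, value 198
Minimum weight: 25 kg.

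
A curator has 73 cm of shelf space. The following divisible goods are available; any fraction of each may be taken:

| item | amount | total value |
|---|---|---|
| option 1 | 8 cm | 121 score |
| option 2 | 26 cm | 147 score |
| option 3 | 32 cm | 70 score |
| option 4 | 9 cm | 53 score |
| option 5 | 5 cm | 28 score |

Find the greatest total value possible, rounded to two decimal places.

403.69

Take in order of value per unit:
- option 1 (121/8 per unit): all 8 → value 121, running total 121.00
- option 4 (53/9 per unit): all 9 → value 53, running total 174.00
- option 2 (147/26 per unit): all 26 → value 147, running total 321.00
- option 5 (28/5 per unit): all 5 → value 28, running total 349.00
- option 3 (70/32 per unit): 25 of 32 → value 25×70/32 = 54.6875, running total 403.69
Total 403.69.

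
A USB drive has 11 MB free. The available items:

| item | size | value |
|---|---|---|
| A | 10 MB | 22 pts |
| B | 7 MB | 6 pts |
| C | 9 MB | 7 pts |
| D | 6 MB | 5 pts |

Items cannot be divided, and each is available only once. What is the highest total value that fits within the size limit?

22 pts

Check high-value combinations within 11 MB:
- A: size 10, value 22
- C: size 9, value 7
- B: size 7, value 6
Best: 22 pts.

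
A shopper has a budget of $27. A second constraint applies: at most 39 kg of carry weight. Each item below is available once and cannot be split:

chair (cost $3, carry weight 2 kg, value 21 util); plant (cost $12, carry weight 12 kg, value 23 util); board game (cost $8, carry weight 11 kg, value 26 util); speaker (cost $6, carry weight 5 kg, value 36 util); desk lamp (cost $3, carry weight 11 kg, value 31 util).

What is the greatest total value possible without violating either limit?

Feasible sets respecting both limits:
- chair+board game+speaker+desk lamp: cost 20, carry weight 29, value 114
- chair+plant+speaker+desk lamp: cost 24, carry weight 30, value 111
- chair+plant+board game+desk lamp: cost 26, carry weight 36, value 101
- board game+speaker+desk lamp: cost 17, carry weight 27, value 93
Best: 114 util.

114 util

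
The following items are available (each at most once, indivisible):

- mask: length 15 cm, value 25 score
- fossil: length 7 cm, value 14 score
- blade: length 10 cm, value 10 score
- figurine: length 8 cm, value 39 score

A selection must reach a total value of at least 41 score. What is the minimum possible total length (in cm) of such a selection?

Subsets with value ≥ 41, sorted by total length:
- fossil+figurine: length 15, value 53
- blade+figurine: length 18, value 49
- mask+figurine: length 23, value 64
Minimum length: 15 cm.

15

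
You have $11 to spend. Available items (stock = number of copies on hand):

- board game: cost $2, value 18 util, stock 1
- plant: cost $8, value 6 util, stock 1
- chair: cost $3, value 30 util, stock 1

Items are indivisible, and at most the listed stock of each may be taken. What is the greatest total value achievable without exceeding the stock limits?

48 util

Top feasible selections:
- 1×board game + 1×chair: cost 5, value 48
- 1×plant + 1×chair: cost 11, value 36
- 1×chair: cost 3, value 30
Best: 48 util.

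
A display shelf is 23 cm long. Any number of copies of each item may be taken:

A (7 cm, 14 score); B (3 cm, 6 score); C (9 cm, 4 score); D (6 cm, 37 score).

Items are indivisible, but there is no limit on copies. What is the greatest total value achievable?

Best value-per-unit is D at 37/6; filling with it alone gives 3×37 = 111.
Optimal mix: 1×B + 3×D → length 21, value 117.

117 score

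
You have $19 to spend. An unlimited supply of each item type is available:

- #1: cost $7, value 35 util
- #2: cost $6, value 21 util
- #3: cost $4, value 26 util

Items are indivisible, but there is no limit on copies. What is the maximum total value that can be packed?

Best value-per-unit is #3 at 26/4; filling with it alone gives 4×26 = 104.
Optimal mix: 1×#1 + 3×#3 → cost 19, value 113.

113 util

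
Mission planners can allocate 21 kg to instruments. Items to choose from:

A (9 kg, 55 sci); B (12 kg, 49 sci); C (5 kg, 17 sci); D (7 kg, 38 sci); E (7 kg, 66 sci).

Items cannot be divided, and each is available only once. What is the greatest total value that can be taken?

Check high-value combinations within 21 kg:
- A+C+E: mass 9+5+7=21, value 55+17+66=138
- A+E: mass 9+7=16, value 55+66=121
- C+D+E: mass 5+7+7=19, value 17+38+66=121
- B+E: mass 12+7=19, value 49+66=115
- A+C+D: mass 9+5+7=21, value 55+17+38=110
Best: 138 sci.

138 sci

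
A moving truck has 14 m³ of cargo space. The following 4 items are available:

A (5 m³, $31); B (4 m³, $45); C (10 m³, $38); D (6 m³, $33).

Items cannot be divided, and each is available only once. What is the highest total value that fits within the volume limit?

This is a 0/1 knapsack; check combinations near the capacity.
- B+C: volume 4+10=14, value 45+38=83
- B+D: volume 4+6=10, value 45+33=78
- A+B: volume 5+4=9, value 31+45=76
Best: $83.

$83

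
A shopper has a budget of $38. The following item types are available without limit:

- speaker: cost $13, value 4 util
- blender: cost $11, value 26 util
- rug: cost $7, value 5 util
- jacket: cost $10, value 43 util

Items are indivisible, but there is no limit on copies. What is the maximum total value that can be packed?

134 util

Best value-per-unit is jacket at 43/10; filling with it alone gives 3×43 = 129.
Optimal mix: 1×rug + 3×jacket → cost 37, value 134.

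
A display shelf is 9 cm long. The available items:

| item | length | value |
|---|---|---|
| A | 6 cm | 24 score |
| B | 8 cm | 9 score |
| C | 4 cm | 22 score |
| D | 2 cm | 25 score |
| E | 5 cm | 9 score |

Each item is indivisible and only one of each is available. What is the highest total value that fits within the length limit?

49 score

Check high-value combinations within 9 cm:
- A+D: length 6+2=8, value 24+25=49
- C+D: length 4+2=6, value 22+25=47
- D+E: length 2+5=7, value 25+9=34
Best: 49 score.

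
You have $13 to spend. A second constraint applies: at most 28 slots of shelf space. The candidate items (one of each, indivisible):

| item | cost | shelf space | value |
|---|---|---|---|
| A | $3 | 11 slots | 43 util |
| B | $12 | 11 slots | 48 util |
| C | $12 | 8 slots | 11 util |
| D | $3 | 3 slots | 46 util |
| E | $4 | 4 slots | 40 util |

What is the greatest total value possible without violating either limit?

129 util

Feasible sets respecting both limits:
- A+D+E: cost 10, shelf space 18, value 129
- A+D: cost 6, shelf space 14, value 89
- D+E: cost 7, shelf space 7, value 86
- A+E: cost 7, shelf space 15, value 83
Best: 129 util.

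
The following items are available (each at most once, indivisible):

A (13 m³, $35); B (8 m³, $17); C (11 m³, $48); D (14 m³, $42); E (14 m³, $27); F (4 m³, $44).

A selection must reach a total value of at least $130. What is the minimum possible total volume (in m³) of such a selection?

Subsets with value ≥ 130, sorted by total volume:
- C+D+F: volume 29, value 134
- A+B+C+F: volume 36, value 144
- B+C+D+F: volume 37, value 151
Minimum volume: 29 m³.

29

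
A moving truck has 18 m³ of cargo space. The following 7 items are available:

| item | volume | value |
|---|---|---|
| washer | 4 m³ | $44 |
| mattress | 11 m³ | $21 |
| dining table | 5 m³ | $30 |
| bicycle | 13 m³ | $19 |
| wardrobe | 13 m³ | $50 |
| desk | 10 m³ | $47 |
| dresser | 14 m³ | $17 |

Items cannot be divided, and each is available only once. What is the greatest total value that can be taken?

This is a 0/1 knapsack; check combinations near the capacity.
- washer+wardrobe: volume 4+13=17, value 44+50=94
- washer+desk: volume 4+10=14, value 44+47=91
- dining table+wardrobe: volume 5+13=18, value 30+50=80
- dining table+desk: volume 5+10=15, value 30+47=77
- washer+dining table: volume 4+5=9, value 44+30=74
Best: $94.

$94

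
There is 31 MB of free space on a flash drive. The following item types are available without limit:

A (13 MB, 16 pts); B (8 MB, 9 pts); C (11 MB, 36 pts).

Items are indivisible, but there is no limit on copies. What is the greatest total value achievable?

Best value-per-unit is C at 36/11; filling with it alone gives 2×36 = 72.
Optimal mix: 1×B + 2×C → size 30, value 81.

81 pts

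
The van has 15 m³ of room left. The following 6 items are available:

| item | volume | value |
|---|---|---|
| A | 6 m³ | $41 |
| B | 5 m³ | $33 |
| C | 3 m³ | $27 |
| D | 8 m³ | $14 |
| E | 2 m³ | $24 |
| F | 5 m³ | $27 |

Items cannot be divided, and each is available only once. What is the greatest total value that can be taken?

$111

Check high-value combinations within 15 m³:
- B+C+E+F: volume 5+3+2+5=15, value 33+27+24+27=111
- A+B+C: volume 6+5+3=14, value 41+33+27=101
- A+B+E: volume 6+5+2=13, value 41+33+24=98
- A+C+F: volume 6+3+5=14, value 41+27+27=95
- A+C+E: volume 6+3+2=11, value 41+27+24=92
Best: $111.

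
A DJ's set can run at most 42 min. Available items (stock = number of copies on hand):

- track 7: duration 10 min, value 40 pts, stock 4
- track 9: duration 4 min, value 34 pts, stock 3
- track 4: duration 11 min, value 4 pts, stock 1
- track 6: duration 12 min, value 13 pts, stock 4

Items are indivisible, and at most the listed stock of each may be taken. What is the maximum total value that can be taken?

Best selections within duration 42 and stock limits:
- 3×track 7 + 3×track 9: duration 42, value 222
- 3×track 7 + 2×track 9: duration 38, value 188
- 2×track 7 + 3×track 9: duration 32, value 182
- 2×track 7 + 2×track 9 + 1×track 6: duration 40, value 161
Best: 222 pts.

222 pts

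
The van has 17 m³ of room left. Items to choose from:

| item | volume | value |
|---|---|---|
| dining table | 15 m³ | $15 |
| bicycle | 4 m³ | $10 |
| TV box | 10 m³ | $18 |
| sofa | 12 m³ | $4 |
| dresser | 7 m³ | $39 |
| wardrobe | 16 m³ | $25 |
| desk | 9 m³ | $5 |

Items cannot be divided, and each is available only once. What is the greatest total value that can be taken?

Check high-value combinations within 17 m³:
- TV box+dresser: volume 10+7=17, value 18+39=57
- bicycle+dresser: volume 4+7=11, value 10+39=49
- dresser+desk: volume 7+9=16, value 39+5=44
Best: $57.

$57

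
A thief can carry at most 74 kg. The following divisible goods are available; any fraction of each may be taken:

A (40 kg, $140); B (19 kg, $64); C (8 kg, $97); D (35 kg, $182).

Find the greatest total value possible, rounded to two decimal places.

Take in order of value per unit:
- C (97/8 per unit): all 8 → value 97, running total 97.00
- D (182/35 per unit): all 35 → value 182, running total 279.00
- A (140/40 per unit): 31 of 40 → value 31×140/40 = 108.5000, running total 387.50
Total 387.50.

387.50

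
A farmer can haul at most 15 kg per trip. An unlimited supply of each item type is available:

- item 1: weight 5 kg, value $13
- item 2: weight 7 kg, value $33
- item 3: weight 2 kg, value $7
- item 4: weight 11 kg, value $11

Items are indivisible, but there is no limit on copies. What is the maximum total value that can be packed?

$66

Best value-per-unit is item 2 at 33/7, and filling with it alone uses weight 2×7=14. No mix of the others beats 2×33 = 66.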